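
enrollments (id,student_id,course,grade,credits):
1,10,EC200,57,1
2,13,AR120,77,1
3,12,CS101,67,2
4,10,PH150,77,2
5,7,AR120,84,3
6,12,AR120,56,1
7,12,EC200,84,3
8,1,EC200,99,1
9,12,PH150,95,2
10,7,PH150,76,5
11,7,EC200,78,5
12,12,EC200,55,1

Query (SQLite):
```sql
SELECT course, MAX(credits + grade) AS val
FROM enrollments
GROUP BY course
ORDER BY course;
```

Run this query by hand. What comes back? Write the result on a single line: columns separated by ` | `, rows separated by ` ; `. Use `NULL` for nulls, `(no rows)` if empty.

For each row compute credits + grade.
Group by course; take MAX of the expression per group.
  AR120: ids {2, 5, 6} → MAX(credits + grade)=87
  CS101: ids {3} → MAX(credits + grade)=69
  EC200: ids {1, 7, 8, 11, 12} → MAX(credits + grade)=100
  PH150: ids {4, 9, 10} → MAX(credits + grade)=97

AR120 | 87 ; CS101 | 69 ; EC200 | 100 ; PH150 | 97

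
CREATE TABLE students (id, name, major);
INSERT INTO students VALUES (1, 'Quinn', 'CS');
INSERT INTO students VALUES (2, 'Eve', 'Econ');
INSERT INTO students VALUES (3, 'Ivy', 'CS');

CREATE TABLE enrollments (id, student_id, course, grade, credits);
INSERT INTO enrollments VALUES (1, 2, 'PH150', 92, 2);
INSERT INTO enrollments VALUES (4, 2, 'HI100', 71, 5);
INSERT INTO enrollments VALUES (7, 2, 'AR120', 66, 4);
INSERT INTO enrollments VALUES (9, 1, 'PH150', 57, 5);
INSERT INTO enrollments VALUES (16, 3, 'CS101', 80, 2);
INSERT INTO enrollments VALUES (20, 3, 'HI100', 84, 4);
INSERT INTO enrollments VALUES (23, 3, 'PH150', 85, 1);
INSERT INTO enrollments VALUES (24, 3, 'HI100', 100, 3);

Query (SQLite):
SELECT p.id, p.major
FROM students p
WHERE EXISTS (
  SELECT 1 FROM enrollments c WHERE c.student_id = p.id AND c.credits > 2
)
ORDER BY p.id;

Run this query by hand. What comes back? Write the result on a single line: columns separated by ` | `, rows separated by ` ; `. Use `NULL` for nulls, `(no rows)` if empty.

1 | CS ; 2 | Econ ; 3 | CS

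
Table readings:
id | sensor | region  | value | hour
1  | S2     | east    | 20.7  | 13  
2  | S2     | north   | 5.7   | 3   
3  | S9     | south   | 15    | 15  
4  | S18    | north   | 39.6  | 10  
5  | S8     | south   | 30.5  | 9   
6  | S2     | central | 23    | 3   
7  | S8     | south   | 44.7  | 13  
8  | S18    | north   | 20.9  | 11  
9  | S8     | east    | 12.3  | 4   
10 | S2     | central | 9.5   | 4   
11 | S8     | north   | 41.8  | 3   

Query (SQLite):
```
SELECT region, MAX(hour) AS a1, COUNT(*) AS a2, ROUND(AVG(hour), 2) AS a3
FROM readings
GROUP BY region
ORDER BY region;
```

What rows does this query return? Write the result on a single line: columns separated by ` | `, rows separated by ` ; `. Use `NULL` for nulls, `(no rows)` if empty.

central | 4 | 2 | 3.5 ; east | 13 | 2 | 8.5 ; north | 11 | 4 | 6.75 ; south | 15 | 3 | 12.33

Group readings by region.
Per group compute: MAX(hour), COUNT(*), ROUND(AVG(hour), 2).
  central: ids {6, 10} → MAX(hour)=4, COUNT(*)=2, ROUND(AVG(hour), 2)=3.5
  east: ids {1, 9} → MAX(hour)=13, COUNT(*)=2, ROUND(AVG(hour), 2)=8.5
  north: ids {2, 4, 8, 11} → MAX(hour)=11, COUNT(*)=4, ROUND(AVG(hour), 2)=6.75
  south: ids {3, 5, 7} → MAX(hour)=15, COUNT(*)=3, ROUND(AVG(hour), 2)=12.33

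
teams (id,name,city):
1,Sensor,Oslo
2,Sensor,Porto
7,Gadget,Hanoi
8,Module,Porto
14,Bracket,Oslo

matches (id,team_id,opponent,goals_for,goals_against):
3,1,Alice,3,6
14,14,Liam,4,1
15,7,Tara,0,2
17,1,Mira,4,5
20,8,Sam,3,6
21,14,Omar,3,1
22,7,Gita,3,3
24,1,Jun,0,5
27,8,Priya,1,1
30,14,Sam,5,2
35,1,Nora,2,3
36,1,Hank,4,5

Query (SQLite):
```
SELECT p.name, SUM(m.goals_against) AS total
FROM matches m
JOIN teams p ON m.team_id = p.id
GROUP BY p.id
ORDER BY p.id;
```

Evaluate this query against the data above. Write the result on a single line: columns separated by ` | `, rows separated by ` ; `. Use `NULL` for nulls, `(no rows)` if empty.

Join each matches row to its teams via team_id.
Group joined rows by teams.id; compute SUM(m.goals_against) per group.
  1: ids {3, 17, 24, 35, 36} → SUM(m.goals_against)=24
  7: ids {15, 22} → SUM(m.goals_against)=5
  8: ids {20, 27} → SUM(m.goals_against)=7
  14: ids {14, 21, 30} → SUM(m.goals_against)=4

Sensor | 24 ; Gadget | 5 ; Module | 7 ; Bracket | 4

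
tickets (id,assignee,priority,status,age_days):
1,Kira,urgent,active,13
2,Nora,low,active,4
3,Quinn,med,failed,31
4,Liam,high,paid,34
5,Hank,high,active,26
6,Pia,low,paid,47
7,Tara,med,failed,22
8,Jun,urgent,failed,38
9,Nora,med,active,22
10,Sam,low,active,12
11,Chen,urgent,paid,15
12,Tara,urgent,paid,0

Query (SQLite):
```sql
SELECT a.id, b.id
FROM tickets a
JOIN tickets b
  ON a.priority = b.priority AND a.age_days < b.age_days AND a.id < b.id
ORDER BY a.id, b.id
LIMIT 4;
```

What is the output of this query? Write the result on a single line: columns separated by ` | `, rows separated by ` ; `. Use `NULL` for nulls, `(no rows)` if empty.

1 | 8 ; 1 | 11 ; 2 | 6 ; 2 | 10

Pairs (a,b) with same priority, a.age_days < b.age_days, a.id < b.id.
priority groups: high:{4,5} low:{2,6,10} med:{3,7,9} urgent:{1,8,11,12}
Ordered by (a.id, b.id); first 4.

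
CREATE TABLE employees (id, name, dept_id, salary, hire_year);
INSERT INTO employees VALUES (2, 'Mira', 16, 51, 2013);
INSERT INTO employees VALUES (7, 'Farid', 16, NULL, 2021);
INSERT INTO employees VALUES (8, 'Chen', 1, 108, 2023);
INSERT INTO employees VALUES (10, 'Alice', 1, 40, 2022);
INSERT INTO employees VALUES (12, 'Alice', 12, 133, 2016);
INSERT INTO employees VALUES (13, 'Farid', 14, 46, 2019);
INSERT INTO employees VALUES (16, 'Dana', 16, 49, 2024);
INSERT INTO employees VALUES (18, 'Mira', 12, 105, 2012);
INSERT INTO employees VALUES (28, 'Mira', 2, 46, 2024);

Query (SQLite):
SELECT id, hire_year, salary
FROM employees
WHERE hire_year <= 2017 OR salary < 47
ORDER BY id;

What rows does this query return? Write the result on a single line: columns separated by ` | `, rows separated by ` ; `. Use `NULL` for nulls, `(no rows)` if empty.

hire_year <= 2017: ids {2, 12, 18}
salary < 47: ids {10, 13, 28}
Combine with OR.

2 | 2013 | 51 ; 10 | 2022 | 40 ; 12 | 2016 | 133 ; 13 | 2019 | 46 ; 18 | 2012 | 105 ; 28 | 2024 | 46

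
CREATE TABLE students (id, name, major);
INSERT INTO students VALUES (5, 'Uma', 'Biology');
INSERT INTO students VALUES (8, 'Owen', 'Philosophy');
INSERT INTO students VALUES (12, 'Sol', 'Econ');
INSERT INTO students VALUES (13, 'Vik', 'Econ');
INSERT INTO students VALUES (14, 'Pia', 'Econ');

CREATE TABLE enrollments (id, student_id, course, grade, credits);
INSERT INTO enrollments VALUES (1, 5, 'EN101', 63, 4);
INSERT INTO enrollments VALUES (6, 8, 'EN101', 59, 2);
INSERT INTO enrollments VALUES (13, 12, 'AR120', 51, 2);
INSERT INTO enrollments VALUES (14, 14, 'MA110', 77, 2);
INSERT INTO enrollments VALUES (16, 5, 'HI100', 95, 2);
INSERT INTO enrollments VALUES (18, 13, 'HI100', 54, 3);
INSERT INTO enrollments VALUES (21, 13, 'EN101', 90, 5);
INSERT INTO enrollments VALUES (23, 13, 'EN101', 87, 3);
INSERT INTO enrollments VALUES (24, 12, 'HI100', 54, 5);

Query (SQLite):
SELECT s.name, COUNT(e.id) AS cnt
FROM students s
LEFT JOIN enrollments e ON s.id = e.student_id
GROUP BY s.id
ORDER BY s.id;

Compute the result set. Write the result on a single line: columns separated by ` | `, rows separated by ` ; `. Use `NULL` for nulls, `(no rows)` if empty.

LEFT JOIN keeps every students row; unmatched ones get NULL for enrollments columns.
Group by students.id and compute COUNT(e.id). COUNT(col) of an all-NULL group is 0.
  5: ids {1, 16} → COUNT(e.id)=2
  8: ids {6} → COUNT(e.id)=1
  12: ids {13, 24} → COUNT(e.id)=2
  13: ids {18, 21, 23} → COUNT(e.id)=3
  14: ids {14} → COUNT(e.id)=1

Uma | 2 ; Owen | 1 ; Sol | 2 ; Vik | 3 ; Pia | 1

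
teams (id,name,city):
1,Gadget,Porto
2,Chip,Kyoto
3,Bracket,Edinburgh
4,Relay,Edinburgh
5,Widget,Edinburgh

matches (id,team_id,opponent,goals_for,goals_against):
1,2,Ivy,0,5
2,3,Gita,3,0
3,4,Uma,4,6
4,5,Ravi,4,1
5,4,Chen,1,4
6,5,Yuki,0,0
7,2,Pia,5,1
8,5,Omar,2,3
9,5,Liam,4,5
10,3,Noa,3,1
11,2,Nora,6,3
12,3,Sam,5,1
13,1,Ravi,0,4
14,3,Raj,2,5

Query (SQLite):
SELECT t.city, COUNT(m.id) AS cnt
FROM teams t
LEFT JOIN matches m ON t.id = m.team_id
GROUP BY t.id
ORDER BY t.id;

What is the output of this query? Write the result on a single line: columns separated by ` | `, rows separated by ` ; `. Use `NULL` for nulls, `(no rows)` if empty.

Porto | 1 ; Kyoto | 3 ; Edinburgh | 4 ; Edinburgh | 2 ; Edinburgh | 4

LEFT JOIN keeps every teams row; unmatched ones get NULL for matches columns.
Group by teams.id and compute COUNT(m.id). COUNT(col) of an all-NULL group is 0.
  1: ids {13} → COUNT(m.id)=1
  2: ids {1, 7, 11} → COUNT(m.id)=3
  3: ids {2, 10, 12, 14} → COUNT(m.id)=4
  4: ids {3, 5} → COUNT(m.id)=2
  5: ids {4, 6, 8, 9} → COUNT(m.id)=4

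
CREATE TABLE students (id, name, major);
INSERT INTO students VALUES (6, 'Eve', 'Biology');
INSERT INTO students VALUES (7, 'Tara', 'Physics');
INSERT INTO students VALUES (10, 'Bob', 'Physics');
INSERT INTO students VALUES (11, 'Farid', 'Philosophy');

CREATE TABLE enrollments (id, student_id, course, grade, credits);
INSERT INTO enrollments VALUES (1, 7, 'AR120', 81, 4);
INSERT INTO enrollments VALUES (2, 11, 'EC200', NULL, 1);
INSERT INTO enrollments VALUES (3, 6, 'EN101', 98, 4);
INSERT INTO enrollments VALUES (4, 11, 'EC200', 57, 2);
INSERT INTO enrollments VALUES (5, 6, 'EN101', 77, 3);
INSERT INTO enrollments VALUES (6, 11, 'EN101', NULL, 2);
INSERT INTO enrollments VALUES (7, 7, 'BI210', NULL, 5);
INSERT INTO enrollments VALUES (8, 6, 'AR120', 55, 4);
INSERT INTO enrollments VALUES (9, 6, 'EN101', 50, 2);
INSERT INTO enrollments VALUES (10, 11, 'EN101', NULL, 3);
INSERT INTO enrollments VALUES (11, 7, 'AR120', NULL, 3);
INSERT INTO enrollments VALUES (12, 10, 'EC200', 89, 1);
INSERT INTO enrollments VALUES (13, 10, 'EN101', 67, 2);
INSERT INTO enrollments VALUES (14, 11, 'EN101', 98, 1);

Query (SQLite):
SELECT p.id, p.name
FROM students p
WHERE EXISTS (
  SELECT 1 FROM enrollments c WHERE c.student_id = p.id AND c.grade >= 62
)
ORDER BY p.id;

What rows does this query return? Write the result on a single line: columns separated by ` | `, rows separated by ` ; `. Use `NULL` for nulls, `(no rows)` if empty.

6 | Eve ; 7 | Tara ; 10 | Bob ; 11 | Farid

For each students row, check whether any enrollments with matching student_id has grade >= 62.
Keep rows where that is true.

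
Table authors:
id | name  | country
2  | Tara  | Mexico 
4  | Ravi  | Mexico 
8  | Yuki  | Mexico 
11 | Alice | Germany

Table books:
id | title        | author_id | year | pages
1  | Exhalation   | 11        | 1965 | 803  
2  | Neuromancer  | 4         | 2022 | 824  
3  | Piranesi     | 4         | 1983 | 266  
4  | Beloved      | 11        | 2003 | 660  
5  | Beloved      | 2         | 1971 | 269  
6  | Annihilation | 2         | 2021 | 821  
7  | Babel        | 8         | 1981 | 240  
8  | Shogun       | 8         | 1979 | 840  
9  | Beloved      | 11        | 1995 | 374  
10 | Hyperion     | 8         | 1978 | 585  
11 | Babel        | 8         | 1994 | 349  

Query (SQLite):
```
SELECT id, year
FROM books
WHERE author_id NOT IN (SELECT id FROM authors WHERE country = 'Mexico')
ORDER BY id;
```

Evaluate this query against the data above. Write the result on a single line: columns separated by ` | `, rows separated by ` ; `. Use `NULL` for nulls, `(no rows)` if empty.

1 | 1965 ; 4 | 2003 ; 9 | 1995

Inner query: authors.id where country = 'Mexico'.
Outer: keep books rows whose author_id is not in that set.
Inner query → {2, 4, 8}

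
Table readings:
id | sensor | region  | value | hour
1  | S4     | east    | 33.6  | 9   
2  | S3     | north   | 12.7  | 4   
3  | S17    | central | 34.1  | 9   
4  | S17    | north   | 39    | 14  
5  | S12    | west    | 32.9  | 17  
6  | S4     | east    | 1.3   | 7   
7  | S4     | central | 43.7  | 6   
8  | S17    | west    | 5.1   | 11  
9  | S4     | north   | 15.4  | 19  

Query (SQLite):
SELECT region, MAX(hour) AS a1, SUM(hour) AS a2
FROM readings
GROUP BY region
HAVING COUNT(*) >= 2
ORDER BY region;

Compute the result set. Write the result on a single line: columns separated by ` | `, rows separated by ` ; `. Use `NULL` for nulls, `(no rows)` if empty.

Group readings by region.
Per group compute: MAX(hour), SUM(hour).
HAVING: drop groups with fewer than 2 rows.
  central: ids {3, 7} → MAX(hour)=9, SUM(hour)=15
  east: ids {1, 6} → MAX(hour)=9, SUM(hour)=16
  north: ids {2, 4, 9} → MAX(hour)=19, SUM(hour)=37
  west: ids {5, 8} → MAX(hour)=17, SUM(hour)=28

central | 9 | 15 ; east | 9 | 16 ; north | 19 | 37 ; west | 17 | 28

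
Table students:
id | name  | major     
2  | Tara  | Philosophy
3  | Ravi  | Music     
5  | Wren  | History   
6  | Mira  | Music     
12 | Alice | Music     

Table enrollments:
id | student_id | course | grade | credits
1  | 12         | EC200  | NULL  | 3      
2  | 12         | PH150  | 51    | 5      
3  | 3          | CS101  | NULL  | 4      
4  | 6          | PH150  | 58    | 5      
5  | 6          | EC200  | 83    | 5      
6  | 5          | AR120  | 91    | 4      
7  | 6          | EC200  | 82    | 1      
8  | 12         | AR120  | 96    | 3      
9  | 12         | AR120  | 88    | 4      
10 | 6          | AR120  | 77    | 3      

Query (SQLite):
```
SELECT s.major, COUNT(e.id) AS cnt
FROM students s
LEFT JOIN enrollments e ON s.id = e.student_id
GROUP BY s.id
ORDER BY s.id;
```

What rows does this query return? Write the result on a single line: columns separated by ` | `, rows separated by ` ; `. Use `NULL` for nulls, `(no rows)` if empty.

Philosophy | 0 ; Music | 1 ; History | 1 ; Music | 4 ; Music | 4

LEFT JOIN keeps every students row; unmatched ones get NULL for enrollments columns.
Group by students.id and compute COUNT(e.id). COUNT(col) of an all-NULL group is 0.
  2: ids {—} → COUNT(e.id)=0
  3: ids {3} → COUNT(e.id)=1
  5: ids {6} → COUNT(e.id)=1
  6: ids {4, 5, 7, 10} → COUNT(e.id)=4
  12: ids {1, 2, 8, 9} → COUNT(e.id)=4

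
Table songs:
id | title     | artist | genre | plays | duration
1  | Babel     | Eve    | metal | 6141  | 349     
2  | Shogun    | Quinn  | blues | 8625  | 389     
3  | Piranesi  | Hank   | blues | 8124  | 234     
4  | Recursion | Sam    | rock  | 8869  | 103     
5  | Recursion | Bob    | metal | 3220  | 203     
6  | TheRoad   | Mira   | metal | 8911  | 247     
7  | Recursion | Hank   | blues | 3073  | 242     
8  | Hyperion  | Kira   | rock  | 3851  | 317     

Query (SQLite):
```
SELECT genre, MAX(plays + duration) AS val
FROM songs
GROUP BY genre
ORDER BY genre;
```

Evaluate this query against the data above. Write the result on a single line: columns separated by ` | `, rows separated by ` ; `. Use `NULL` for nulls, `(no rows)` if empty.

For each row compute plays + duration.
Group by genre; take MAX of the expression per group.
  blues: ids {2, 3, 7} → MAX(plays + duration)=9014
  metal: ids {1, 5, 6} → MAX(plays + duration)=9158
  rock: ids {4, 8} → MAX(plays + duration)=8972

blues | 9014 ; metal | 9158 ; rock | 8972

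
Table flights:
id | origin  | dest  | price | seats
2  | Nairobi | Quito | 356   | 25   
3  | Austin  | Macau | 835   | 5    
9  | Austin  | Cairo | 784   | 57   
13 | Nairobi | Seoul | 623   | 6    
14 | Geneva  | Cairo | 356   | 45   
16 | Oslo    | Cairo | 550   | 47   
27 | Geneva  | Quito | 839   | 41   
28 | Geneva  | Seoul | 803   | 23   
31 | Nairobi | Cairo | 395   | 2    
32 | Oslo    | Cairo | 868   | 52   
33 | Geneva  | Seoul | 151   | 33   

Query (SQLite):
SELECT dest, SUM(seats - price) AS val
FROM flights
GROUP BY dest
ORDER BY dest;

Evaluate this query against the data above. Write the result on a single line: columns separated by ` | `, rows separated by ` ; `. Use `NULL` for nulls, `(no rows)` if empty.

Cairo | -2750 ; Macau | -830 ; Quito | -1129 ; Seoul | -1515

For each row compute seats - price.
Group by dest; take SUM of the expression per group.
  Cairo: ids {9, 14, 16, 31, 32} → SUM(seats - price)=-2750
  Macau: ids {3} → SUM(seats - price)=-830
  Quito: ids {2, 27} → SUM(seats - price)=-1129
  Seoul: ids {13, 28, 33} → SUM(seats - price)=-1515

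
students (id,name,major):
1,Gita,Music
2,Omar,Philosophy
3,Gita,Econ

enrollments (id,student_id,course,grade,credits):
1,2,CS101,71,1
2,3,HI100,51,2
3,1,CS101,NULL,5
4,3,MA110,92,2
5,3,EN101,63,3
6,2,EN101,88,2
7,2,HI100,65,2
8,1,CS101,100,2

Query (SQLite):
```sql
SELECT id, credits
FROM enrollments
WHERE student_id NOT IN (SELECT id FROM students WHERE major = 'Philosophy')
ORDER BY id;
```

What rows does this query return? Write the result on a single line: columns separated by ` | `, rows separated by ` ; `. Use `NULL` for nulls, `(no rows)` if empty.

Inner query: students.id where major = 'Philosophy'.
Outer: keep enrollments rows whose student_id is not in that set.
Inner query → {2}

2 | 2 ; 3 | 5 ; 4 | 2 ; 5 | 3 ; 8 | 2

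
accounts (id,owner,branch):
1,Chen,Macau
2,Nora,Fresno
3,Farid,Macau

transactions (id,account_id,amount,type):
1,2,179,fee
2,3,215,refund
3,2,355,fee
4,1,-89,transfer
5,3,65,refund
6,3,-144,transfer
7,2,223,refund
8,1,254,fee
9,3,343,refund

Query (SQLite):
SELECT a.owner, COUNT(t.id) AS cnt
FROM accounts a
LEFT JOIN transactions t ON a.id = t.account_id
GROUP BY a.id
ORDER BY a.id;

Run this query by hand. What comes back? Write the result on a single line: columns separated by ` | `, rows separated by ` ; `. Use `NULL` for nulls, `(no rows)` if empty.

Chen | 2 ; Nora | 3 ; Farid | 4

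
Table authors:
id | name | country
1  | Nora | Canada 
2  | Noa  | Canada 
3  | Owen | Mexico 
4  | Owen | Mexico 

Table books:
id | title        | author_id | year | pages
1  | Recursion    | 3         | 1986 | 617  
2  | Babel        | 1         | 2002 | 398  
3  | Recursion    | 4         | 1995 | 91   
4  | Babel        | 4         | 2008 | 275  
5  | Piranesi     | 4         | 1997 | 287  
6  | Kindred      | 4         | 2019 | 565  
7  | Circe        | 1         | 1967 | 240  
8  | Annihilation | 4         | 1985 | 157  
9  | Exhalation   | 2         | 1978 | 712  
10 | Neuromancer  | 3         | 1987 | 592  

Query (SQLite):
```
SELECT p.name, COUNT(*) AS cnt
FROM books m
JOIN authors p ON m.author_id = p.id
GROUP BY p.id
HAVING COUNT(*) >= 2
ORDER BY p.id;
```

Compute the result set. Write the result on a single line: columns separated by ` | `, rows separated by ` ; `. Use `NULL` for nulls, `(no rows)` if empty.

Nora | 2 ; Owen | 2 ; Owen | 5

Join each books row to its authors via author_id.
Group joined rows by authors.id; compute COUNT(*) per group.
HAVING: keep groups with count ≥ 2.
  1: ids {2, 7} → COUNT(*)=2
  2: ids {9} → COUNT(*)=1
  3: ids {1, 10} → COUNT(*)=2
  4: ids {3, 4, 5, 6, 8} → COUNT(*)=5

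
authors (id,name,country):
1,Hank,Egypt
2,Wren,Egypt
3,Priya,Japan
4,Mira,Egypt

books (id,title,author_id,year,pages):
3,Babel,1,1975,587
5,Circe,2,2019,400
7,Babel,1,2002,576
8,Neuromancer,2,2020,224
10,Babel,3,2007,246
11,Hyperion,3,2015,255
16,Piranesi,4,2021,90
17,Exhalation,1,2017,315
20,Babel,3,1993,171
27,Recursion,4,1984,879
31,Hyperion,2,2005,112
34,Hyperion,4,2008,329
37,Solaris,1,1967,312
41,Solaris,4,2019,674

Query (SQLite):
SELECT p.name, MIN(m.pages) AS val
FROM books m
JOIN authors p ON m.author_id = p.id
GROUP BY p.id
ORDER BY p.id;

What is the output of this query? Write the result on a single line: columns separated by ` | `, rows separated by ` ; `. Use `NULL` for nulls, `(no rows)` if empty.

Join each books row to its authors via author_id.
Group joined rows by authors.id; compute MIN(m.pages) per group.
  1: ids {3, 7, 17, 37} → MIN(m.pages)=312
  2: ids {5, 8, 31} → MIN(m.pages)=112
  3: ids {10, 11, 20} → MIN(m.pages)=171
  4: ids {16, 27, 34, 41} → MIN(m.pages)=90

Hank | 312 ; Wren | 112 ; Priya | 171 ; Mira | 90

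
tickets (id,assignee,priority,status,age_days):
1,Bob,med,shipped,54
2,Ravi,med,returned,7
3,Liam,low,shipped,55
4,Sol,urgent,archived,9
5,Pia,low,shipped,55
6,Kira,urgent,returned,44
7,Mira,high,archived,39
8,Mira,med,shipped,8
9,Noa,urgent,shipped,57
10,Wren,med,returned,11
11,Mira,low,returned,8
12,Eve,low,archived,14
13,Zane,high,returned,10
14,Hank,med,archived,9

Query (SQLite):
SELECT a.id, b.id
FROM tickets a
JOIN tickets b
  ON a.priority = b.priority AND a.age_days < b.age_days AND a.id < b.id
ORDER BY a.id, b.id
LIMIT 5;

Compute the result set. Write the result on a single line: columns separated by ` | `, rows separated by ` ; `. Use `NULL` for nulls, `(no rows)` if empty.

Pairs (a,b) with same priority, a.age_days < b.age_days, a.id < b.id.
priority groups: high:{7,13} low:{3,5,11,12} med:{1,2,8,10,14} urgent:{4,6,9}
Ordered by (a.id, b.id); first 5.

2 | 8 ; 2 | 10 ; 2 | 14 ; 4 | 6 ; 4 | 9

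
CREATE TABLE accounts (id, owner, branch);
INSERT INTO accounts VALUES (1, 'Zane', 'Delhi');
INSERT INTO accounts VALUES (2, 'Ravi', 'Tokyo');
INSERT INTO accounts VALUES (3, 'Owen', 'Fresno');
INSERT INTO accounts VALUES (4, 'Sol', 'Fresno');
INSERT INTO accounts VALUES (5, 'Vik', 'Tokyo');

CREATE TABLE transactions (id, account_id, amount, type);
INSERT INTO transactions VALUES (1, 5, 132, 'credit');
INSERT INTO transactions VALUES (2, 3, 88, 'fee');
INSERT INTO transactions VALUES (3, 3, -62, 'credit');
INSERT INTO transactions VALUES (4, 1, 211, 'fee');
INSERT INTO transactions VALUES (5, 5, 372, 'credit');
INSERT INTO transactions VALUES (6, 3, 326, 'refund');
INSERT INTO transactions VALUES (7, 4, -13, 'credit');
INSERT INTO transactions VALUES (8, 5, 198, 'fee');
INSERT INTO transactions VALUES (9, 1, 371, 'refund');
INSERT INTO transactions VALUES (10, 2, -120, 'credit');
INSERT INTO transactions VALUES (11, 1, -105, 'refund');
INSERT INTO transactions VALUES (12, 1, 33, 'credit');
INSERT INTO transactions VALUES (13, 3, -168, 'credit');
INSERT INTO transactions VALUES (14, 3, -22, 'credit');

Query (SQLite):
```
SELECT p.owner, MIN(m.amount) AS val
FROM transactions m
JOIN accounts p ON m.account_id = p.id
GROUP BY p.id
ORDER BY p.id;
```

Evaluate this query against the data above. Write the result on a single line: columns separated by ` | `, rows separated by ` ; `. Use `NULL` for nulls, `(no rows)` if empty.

Zane | -105 ; Ravi | -120 ; Owen | -168 ; Sol | -13 ; Vik | 132

Join each transactions row to its accounts via account_id.
Group joined rows by accounts.id; compute MIN(m.amount) per group.
  1: ids {4, 9, 11, 12} → MIN(m.amount)=-105
  2: ids {10} → MIN(m.amount)=-120
  3: ids {2, 3, 6, 13, 14} → MIN(m.amount)=-168
  4: ids {7} → MIN(m.amount)=-13
  5: ids {1, 5, 8} → MIN(m.amount)=132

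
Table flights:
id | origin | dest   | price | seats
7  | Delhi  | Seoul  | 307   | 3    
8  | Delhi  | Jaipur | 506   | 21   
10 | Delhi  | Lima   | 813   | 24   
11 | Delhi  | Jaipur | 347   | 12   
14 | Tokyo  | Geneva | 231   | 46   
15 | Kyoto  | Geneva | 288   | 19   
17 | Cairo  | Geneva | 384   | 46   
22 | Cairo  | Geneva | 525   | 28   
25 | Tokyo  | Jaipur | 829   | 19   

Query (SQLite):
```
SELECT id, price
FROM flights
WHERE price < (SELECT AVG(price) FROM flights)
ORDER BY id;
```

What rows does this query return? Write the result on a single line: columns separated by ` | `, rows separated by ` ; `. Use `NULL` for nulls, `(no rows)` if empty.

7 | 307 ; 11 | 347 ; 14 | 231 ; 15 | 288 ; 17 | 384

Scalar subquery: AVG(price) over all flights rows = 470.0.
Keep rows where price < that value.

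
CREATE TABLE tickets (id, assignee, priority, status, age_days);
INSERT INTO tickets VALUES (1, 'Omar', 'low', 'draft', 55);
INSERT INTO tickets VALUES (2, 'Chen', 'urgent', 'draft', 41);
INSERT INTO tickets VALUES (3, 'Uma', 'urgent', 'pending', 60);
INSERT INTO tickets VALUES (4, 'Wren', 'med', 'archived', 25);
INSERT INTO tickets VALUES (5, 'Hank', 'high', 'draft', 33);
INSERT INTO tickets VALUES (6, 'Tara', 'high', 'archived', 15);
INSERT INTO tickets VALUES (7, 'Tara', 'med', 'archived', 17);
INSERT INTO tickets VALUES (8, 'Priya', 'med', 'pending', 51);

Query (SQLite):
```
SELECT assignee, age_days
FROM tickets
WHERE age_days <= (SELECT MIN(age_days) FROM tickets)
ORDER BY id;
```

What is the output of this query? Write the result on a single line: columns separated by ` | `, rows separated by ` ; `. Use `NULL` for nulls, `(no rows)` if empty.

Scalar subquery: MIN(age_days) over all tickets rows = 15.
Keep rows where age_days <= that value.

Tara | 15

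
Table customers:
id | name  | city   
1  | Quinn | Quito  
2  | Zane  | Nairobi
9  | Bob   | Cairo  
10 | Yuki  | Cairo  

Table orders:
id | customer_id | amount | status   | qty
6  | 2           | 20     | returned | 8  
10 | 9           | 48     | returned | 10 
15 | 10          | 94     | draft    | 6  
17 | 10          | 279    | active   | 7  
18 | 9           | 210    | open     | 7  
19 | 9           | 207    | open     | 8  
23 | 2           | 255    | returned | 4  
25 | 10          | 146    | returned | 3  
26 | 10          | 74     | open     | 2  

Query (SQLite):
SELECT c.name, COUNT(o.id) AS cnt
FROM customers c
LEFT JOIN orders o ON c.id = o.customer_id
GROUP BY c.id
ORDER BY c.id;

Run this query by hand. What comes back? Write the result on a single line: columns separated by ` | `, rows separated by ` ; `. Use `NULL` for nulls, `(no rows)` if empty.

LEFT JOIN keeps every customers row; unmatched ones get NULL for orders columns.
Group by customers.id and compute COUNT(o.id). COUNT(col) of an all-NULL group is 0.
  1: ids {—} → COUNT(o.id)=0
  2: ids {6, 23} → COUNT(o.id)=2
  9: ids {10, 18, 19} → COUNT(o.id)=3
  10: ids {15, 17, 25, 26} → COUNT(o.id)=4

Quinn | 0 ; Zane | 2 ; Bob | 3 ; Yuki | 4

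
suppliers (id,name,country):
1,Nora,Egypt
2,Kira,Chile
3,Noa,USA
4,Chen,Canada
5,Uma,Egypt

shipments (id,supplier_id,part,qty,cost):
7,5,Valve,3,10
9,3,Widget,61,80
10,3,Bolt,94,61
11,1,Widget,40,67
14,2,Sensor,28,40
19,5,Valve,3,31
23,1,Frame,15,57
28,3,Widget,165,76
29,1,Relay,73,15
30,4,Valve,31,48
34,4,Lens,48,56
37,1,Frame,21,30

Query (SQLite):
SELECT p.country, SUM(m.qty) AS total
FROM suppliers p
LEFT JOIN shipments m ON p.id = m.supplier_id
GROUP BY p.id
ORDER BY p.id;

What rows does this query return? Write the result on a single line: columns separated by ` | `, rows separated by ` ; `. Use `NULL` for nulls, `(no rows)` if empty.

LEFT JOIN keeps every suppliers row; unmatched ones get NULL for shipments columns.
Group by suppliers.id and compute SUM(m.qty). SUM over an all-NULL group is NULL.
  1: ids {11, 23, 29, 37} → SUM(m.qty)=149
  2: ids {14} → SUM(m.qty)=28
  3: ids {9, 10, 28} → SUM(m.qty)=320
  4: ids {30, 34} → SUM(m.qty)=79
  5: ids {7, 19} → SUM(m.qty)=6

Egypt | 149 ; Chile | 28 ; USA | 320 ; Canada | 79 ; Egypt | 6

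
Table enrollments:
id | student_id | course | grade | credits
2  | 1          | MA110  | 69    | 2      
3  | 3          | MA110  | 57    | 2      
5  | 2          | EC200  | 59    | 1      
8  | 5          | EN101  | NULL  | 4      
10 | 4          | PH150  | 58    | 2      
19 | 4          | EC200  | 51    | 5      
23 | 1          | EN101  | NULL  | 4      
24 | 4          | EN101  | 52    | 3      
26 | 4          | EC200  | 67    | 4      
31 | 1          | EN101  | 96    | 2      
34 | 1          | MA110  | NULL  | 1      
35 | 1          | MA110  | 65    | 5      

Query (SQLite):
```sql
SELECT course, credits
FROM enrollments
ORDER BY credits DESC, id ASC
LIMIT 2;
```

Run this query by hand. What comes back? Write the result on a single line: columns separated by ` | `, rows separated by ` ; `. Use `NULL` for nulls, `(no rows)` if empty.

EC200 | 5 ; MA110 | 5

Sort by credits desc, tiebreak id asc: (5, id=19), (5, id=35), (4, id=8), (4, id=23), (4, id=26) …. Take first 2.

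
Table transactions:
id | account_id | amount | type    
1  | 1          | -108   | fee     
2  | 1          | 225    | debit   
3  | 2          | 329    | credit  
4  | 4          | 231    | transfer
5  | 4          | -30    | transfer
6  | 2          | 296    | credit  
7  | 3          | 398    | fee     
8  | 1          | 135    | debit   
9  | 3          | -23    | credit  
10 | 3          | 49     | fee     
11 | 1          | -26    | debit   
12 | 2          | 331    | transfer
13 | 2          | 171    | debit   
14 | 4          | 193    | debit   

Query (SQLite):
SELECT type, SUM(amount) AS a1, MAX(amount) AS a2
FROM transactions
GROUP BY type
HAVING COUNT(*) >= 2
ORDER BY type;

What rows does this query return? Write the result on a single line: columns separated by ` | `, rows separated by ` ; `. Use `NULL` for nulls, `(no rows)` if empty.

credit | 602 | 329 ; debit | 698 | 225 ; fee | 339 | 398 ; transfer | 532 | 331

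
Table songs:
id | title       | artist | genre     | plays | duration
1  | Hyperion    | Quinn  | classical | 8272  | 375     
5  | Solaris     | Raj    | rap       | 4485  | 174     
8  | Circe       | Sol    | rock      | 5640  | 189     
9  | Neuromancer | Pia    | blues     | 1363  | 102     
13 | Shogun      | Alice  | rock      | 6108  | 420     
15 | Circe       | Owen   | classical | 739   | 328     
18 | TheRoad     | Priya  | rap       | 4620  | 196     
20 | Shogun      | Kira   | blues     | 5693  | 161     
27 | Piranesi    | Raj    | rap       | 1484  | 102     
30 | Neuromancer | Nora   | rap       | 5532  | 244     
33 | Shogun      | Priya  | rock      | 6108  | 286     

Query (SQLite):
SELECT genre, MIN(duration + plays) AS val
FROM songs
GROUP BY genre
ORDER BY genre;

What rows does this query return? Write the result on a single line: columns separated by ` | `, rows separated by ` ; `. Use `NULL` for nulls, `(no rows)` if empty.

blues | 1465 ; classical | 1067 ; rap | 1586 ; rock | 5829

For each row compute duration + plays.
Group by genre; take MIN of the expression per group.
  blues: ids {9, 20} → MIN(duration + plays)=1465
  classical: ids {1, 15} → MIN(duration + plays)=1067
  rap: ids {5, 18, 27, 30} → MIN(duration + plays)=1586
  rock: ids {8, 13, 33} → MIN(duration + plays)=5829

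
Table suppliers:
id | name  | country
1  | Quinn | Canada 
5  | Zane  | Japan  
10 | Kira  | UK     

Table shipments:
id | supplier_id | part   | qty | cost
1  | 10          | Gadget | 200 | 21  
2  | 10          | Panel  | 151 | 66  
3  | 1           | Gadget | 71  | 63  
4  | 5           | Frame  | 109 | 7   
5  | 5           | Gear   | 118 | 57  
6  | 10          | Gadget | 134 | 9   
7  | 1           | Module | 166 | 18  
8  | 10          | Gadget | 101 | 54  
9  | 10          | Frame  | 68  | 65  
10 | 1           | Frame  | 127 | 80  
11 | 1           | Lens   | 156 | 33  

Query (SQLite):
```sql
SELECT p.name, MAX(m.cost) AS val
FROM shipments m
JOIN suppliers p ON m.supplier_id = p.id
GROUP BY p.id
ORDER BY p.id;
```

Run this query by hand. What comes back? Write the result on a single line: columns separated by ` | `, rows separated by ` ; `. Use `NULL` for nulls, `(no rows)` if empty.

Quinn | 80 ; Zane | 57 ; Kira | 66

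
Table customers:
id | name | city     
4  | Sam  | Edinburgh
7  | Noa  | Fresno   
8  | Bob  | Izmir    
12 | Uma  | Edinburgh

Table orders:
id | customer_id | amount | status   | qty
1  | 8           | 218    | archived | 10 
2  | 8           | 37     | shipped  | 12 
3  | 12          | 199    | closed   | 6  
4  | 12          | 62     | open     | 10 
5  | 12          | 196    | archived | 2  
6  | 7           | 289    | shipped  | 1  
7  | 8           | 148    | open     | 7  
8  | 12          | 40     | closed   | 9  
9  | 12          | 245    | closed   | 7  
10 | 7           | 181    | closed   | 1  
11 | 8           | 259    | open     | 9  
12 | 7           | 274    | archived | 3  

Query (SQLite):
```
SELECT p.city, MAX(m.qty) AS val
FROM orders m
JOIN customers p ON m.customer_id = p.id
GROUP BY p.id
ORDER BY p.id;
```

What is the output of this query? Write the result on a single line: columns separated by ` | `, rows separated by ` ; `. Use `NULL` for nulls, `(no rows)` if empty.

Join each orders row to its customers via customer_id.
Group joined rows by customers.id; compute MAX(m.qty) per group.
  7: ids {6, 10, 12} → MAX(m.qty)=3
  8: ids {1, 2, 7, 11} → MAX(m.qty)=12
  12: ids {3, 4, 5, 8, 9} → MAX(m.qty)=10

Fresno | 3 ; Izmir | 12 ; Edinburgh | 10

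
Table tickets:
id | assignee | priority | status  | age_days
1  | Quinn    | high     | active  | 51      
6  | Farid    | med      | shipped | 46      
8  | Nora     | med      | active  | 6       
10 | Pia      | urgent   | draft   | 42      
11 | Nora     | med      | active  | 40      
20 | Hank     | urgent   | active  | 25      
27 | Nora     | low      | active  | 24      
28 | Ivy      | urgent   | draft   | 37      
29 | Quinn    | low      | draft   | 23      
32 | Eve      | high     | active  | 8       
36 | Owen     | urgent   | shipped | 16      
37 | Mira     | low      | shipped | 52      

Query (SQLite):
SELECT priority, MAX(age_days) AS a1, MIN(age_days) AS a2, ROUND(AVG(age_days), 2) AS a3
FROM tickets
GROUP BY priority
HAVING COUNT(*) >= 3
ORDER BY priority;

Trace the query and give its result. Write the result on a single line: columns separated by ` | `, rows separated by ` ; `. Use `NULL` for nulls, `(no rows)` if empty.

Group tickets by priority.
Per group compute: MAX(age_days), MIN(age_days), ROUND(AVG(age_days), 2).
HAVING: drop groups with fewer than 3 rows.
  high: ids {1, 32} → MAX(age_days)=51, MIN(age_days)=8, ROUND(AVG(age_days), 2)=29.5
  low: ids {27, 29, 37} → MAX(age_days)=52, MIN(age_days)=23, ROUND(AVG(age_days), 2)=33
  med: ids {6, 8, 11} → MAX(age_days)=46, MIN(age_days)=6, ROUND(AVG(age_days), 2)=30.67
  urgent: ids {10, 20, 28, 36} → MAX(age_days)=42, MIN(age_days)=16, ROUND(AVG(age_days), 2)=30

low | 52 | 23 | 33 ; med | 46 | 6 | 30.67 ; urgent | 42 | 16 | 30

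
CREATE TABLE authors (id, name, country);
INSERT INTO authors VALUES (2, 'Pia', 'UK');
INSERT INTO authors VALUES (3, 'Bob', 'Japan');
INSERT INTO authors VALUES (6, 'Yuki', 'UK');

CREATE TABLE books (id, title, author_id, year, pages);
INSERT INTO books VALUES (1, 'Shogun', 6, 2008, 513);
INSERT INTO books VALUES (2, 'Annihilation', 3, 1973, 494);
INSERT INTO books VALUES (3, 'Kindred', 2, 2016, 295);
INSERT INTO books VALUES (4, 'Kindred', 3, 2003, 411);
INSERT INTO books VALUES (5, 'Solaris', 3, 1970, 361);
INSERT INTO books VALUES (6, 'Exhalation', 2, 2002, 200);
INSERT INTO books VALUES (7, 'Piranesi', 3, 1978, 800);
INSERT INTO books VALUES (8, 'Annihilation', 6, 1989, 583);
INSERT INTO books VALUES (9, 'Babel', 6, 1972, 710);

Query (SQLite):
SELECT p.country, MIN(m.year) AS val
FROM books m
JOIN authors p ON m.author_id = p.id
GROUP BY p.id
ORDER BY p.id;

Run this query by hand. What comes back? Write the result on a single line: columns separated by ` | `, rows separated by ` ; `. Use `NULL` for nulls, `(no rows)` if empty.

UK | 2002 ; Japan | 1970 ; UK | 1972

Join each books row to its authors via author_id.
Group joined rows by authors.id; compute MIN(m.year) per group.
  2: ids {3, 6} → MIN(m.year)=2002
  3: ids {2, 4, 5, 7} → MIN(m.year)=1970
  6: ids {1, 8, 9} → MIN(m.year)=1972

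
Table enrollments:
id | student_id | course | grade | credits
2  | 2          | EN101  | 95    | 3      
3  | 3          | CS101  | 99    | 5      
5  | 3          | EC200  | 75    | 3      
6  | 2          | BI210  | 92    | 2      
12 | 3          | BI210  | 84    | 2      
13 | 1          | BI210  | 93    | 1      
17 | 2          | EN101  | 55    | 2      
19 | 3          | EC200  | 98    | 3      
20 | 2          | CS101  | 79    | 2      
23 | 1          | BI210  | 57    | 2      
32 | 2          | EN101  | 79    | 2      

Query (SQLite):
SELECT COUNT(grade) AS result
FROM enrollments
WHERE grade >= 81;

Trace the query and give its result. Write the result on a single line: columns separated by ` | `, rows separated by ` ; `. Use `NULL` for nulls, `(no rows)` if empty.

6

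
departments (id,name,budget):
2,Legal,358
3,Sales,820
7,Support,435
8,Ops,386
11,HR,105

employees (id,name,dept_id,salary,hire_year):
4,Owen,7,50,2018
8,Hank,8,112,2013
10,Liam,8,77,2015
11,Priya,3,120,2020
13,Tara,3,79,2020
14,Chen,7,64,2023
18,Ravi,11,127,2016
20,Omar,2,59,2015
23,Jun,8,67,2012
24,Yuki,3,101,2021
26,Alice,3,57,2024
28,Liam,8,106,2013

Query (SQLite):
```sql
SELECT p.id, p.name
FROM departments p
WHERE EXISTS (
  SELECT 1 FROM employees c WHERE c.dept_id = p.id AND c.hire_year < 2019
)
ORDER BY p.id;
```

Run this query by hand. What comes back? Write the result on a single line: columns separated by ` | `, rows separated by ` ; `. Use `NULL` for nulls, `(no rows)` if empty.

For each departments row, check whether any employees with matching dept_id has hire_year < 2019.
Keep rows where that is true.

2 | Legal ; 7 | Support ; 8 | Ops ; 11 | HR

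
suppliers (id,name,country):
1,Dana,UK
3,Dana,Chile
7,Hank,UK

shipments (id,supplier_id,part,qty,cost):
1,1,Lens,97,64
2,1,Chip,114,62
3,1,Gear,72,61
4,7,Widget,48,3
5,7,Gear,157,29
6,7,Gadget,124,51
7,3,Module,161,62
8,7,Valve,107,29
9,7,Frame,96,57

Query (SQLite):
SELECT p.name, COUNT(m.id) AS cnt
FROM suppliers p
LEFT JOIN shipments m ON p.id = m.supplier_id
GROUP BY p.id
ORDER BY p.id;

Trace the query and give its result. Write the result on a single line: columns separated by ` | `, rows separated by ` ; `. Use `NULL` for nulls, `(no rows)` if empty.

Dana | 3 ; Dana | 1 ; Hank | 5

LEFT JOIN keeps every suppliers row; unmatched ones get NULL for shipments columns.
Group by suppliers.id and compute COUNT(m.id). COUNT(col) of an all-NULL group is 0.
  1: ids {1, 2, 3} → COUNT(m.id)=3
  3: ids {7} → COUNT(m.id)=1
  7: ids {4, 5, 6, 8, 9} → COUNT(m.id)=5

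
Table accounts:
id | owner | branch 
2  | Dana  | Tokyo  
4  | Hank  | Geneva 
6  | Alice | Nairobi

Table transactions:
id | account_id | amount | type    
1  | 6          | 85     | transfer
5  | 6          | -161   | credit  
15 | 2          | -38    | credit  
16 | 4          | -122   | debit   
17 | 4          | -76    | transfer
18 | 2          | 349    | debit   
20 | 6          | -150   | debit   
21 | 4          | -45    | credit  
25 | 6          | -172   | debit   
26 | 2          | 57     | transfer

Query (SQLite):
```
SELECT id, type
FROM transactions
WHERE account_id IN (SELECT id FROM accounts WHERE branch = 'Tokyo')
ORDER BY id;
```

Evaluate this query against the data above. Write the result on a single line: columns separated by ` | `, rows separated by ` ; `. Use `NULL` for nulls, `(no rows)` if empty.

15 | credit ; 18 | debit ; 26 | transfer

Inner query: accounts.id where branch = 'Tokyo'.
Outer: keep transactions rows whose account_id is in that set.
Inner query → {2}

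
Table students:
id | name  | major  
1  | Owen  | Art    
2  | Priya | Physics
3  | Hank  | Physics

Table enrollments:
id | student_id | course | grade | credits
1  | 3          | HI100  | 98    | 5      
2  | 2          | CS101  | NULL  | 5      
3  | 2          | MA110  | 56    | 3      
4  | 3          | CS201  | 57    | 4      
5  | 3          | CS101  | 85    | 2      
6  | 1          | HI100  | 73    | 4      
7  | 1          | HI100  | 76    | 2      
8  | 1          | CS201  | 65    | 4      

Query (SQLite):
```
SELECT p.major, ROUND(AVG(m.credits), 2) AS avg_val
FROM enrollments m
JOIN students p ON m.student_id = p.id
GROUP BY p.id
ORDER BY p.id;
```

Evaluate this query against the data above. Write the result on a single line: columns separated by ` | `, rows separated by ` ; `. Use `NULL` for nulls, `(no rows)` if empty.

Art | 3.33 ; Physics | 4 ; Physics | 3.67

Join each enrollments row to its students via student_id.
Group joined rows by students.id; compute ROUND(AVG(m.credits), 2) per group.
  1: ids {6, 7, 8} → ROUND(AVG(m.credits), 2)=3.33
  2: ids {2, 3} → ROUND(AVG(m.credits), 2)=4
  3: ids {1, 4, 5} → ROUND(AVG(m.credits), 2)=3.67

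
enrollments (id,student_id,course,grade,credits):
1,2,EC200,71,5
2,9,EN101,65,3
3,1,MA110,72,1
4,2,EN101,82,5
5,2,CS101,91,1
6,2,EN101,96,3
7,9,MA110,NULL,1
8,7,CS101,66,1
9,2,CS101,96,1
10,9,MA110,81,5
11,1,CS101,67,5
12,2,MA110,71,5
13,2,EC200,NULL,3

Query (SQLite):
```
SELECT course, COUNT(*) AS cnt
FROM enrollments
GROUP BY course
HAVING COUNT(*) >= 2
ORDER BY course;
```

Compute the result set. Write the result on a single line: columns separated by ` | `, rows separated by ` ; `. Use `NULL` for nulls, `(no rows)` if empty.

CS101 | 4 ; EC200 | 2 ; EN101 | 3 ; MA110 | 4

Partition enrollments by course; compute COUNT(*) within each group.
HAVING: keep groups with count ≥ 2.
  CS101: ids {5, 8, 9, 11} → COUNT(*)=4
  EC200: ids {1, 13} → COUNT(*)=2
  EN101: ids {2, 4, 6} → COUNT(*)=3
  MA110: ids {3, 7, 10, 12} → COUNT(*)=4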